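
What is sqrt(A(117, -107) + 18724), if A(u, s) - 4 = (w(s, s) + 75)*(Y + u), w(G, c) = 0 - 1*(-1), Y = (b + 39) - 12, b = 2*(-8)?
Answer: 2*sqrt(7114) ≈ 168.69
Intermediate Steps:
b = -16
Y = 11 (Y = (-16 + 39) - 12 = 23 - 12 = 11)
w(G, c) = 1 (w(G, c) = 0 + 1 = 1)
A(u, s) = 840 + 76*u (A(u, s) = 4 + (1 + 75)*(11 + u) = 4 + 76*(11 + u) = 4 + (836 + 76*u) = 840 + 76*u)
sqrt(A(117, -107) + 18724) = sqrt((840 + 76*117) + 18724) = sqrt((840 + 8892) + 18724) = sqrt(9732 + 18724) = sqrt(28456) = 2*sqrt(7114)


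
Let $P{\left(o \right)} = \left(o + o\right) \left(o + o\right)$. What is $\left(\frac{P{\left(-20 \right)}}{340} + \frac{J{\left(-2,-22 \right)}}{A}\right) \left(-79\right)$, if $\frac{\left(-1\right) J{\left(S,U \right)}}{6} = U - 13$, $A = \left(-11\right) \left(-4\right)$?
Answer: $- \frac{280055}{374} \approx -748.81$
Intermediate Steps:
$A = 44$
$P{\left(o \right)} = 4 o^{2}$ ($P{\left(o \right)} = 2 o 2 o = 4 o^{2}$)
$J{\left(S,U \right)} = 78 - 6 U$ ($J{\left(S,U \right)} = - 6 \left(U - 13\right) = - 6 \left(-13 + U\right) = 78 - 6 U$)
$\left(\frac{P{\left(-20 \right)}}{340} + \frac{J{\left(-2,-22 \right)}}{A}\right) \left(-79\right) = \left(\frac{4 \left(-20\right)^{2}}{340} + \frac{78 - -132}{44}\right) \left(-79\right) = \left(4 \cdot 400 \cdot \frac{1}{340} + \left(78 + 132\right) \frac{1}{44}\right) \left(-79\right) = \left(1600 \cdot \frac{1}{340} + 210 \cdot \frac{1}{44}\right) \left(-79\right) = \left(\frac{80}{17} + \frac{105}{22}\right) \left(-79\right) = \frac{3545}{374} \left(-79\right) = - \frac{280055}{374}$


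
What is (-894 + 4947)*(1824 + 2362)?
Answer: 16965858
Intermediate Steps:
(-894 + 4947)*(1824 + 2362) = 4053*4186 = 16965858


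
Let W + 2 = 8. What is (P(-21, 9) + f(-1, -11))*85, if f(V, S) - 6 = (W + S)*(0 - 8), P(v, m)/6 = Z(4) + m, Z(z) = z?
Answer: 10540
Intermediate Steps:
W = 6 (W = -2 + 8 = 6)
P(v, m) = 24 + 6*m (P(v, m) = 6*(4 + m) = 24 + 6*m)
f(V, S) = -42 - 8*S (f(V, S) = 6 + (6 + S)*(0 - 8) = 6 + (6 + S)*(-8) = 6 + (-48 - 8*S) = -42 - 8*S)
(P(-21, 9) + f(-1, -11))*85 = ((24 + 6*9) + (-42 - 8*(-11)))*85 = ((24 + 54) + (-42 + 88))*85 = (78 + 46)*85 = 124*85 = 10540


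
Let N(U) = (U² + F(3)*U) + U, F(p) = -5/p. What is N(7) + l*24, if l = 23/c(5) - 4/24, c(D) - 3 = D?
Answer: 328/3 ≈ 109.33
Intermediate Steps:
c(D) = 3 + D
N(U) = U² - 2*U/3 (N(U) = (U² + (-5/3)*U) + U = (U² + (-5*⅓)*U) + U = (U² - 5*U/3) + U = U² - 2*U/3)
l = 65/24 (l = 23/(3 + 5) - 4/24 = 23/8 - 4*1/24 = 23*(⅛) - ⅙ = 23/8 - ⅙ = 65/24 ≈ 2.7083)
N(7) + l*24 = (⅓)*7*(-2 + 3*7) + (65/24)*24 = (⅓)*7*(-2 + 21) + 65 = (⅓)*7*19 + 65 = 133/3 + 65 = 328/3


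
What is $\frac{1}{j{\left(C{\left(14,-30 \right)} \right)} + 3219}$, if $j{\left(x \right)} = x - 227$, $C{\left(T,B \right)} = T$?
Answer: $\frac{1}{3006} \approx 0.00033267$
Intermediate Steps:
$j{\left(x \right)} = -227 + x$
$\frac{1}{j{\left(C{\left(14,-30 \right)} \right)} + 3219} = \frac{1}{\left(-227 + 14\right) + 3219} = \frac{1}{-213 + 3219} = \frac{1}{3006}$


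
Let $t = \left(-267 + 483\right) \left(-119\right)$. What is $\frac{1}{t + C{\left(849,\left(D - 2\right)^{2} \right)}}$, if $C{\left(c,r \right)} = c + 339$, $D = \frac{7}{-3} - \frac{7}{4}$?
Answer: $- \frac{1}{24516} \approx -4.079 \cdot 10^{-5}$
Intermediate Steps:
$D = - \frac{49}{12}$ ($D = 7 \left(- \frac{1}{3}\right) - \frac{7}{4} = - \frac{7}{3} - \frac{7}{4} = - \frac{49}{12} \approx -4.0833$)
$C{\left(c,r \right)} = 339 + c$
$t = -25704$ ($t = 216 \left(-119\right) = -25704$)
$\frac{1}{t + C{\left(849,\left(D - 2\right)^{2} \right)}} = \frac{1}{-25704 + \left(339 + 849\right)} = \frac{1}{-25704 + 1188} = \frac{1}{-24516} = - \frac{1}{24516}$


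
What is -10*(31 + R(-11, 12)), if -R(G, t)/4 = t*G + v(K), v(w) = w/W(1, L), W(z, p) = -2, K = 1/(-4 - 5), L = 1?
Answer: -50290/9 ≈ -5587.8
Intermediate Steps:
K = -⅑ (K = 1/(-9) = -⅑ ≈ -0.11111)
v(w) = -w/2 (v(w) = w/(-2) = w*(-½) = -w/2)
R(G, t) = -2/9 - 4*G*t (R(G, t) = -4*(t*G - ½*(-⅑)) = -4*(G*t + 1/18) = -4*(1/18 + G*t) = -2/9 - 4*G*t)
-10*(31 + R(-11, 12)) = -10*(31 + (-2/9 - 4*(-11)*12)) = -10*(31 + (-2/9 + 528)) = -10*(31 + 4750/9) = -10*5029/9 = -50290/9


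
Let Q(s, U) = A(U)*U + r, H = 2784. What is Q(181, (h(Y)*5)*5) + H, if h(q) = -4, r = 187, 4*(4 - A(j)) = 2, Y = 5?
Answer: 2621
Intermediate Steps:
A(j) = 7/2 (A(j) = 4 - ¼*2 = 4 - ½ = 7/2)
Q(s, U) = 187 + 7*U/2 (Q(s, U) = 7*U/2 + 187 = 187 + 7*U/2)
Q(181, (h(Y)*5)*5) + H = (187 + 7*(-4*5*5)/2) + 2784 = (187 + 7*(-20*5)/2) + 2784 = (187 + (7/2)*(-100)) + 2784 = (187 - 350) + 2784 = -163 + 2784 = 2621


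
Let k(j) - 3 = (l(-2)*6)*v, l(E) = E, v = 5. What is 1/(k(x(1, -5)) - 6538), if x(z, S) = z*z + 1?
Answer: -1/6595 ≈ -0.00015163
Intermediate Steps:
x(z, S) = 1 + z² (x(z, S) = z² + 1 = 1 + z²)
k(j) = -57 (k(j) = 3 - 2*6*5 = 3 - 12*5 = 3 - 60 = -57)
1/(k(x(1, -5)) - 6538) = 1/(-57 - 6538) = 1/(-6595) = -1/6595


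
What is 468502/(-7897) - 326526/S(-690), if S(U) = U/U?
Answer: -2579044324/7897 ≈ -3.2659e+5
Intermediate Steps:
S(U) = 1
468502/(-7897) - 326526/S(-690) = 468502/(-7897) - 326526/1 = 468502*(-1/7897) - 326526*1 = -468502/7897 - 326526 = -2579044324/7897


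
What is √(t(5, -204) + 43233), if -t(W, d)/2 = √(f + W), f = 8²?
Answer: √(43233 - 2*√69) ≈ 207.89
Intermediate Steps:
f = 64
t(W, d) = -2*√(64 + W)
√(t(5, -204) + 43233) = √(-2*√(64 + 5) + 43233) = √(-2*√69 + 43233) = √(43233 - 2*√69)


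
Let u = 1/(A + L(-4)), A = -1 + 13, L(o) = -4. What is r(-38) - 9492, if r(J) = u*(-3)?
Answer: -75939/8 ≈ -9492.4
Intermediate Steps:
A = 12
u = ⅛ (u = 1/(12 - 4) = 1/8 = ⅛ ≈ 0.12500)
r(J) = -3/8 (r(J) = (⅛)*(-3) = -3/8)
r(-38) - 9492 = -3/8 - 9492 = -75939/8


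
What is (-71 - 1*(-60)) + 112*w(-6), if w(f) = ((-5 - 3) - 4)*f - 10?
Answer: 6933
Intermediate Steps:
w(f) = -10 - 12*f (w(f) = (-8 - 4)*f - 10 = -12*f - 10 = -10 - 12*f)
(-71 - 1*(-60)) + 112*w(-6) = (-71 - 1*(-60)) + 112*(-10 - 12*(-6)) = (-71 + 60) + 112*(-10 + 72) = -11 + 112*62 = -11 + 6944 = 6933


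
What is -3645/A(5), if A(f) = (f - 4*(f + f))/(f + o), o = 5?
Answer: 7290/7 ≈ 1041.4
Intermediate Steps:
A(f) = -7*f/(5 + f) (A(f) = (f - 4*(f + f))/(f + 5) = (f - 8*f)/(5 + f) = (-7*f)/(5 + f) = -7*f/(5 + f))
-3645/A(5) = -3645/((-7*5/(5 + 5))) = -3645/((-7*5/10)) = -3645/((-7*5*1/10)) = -3645/(-7/2) = -3645*(-2)/7 = -405*(-18/7) = 7290/7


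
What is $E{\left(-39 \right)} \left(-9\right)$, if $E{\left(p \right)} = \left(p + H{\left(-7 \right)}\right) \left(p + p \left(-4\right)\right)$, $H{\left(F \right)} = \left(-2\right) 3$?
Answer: $47385$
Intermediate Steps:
$H{\left(F \right)} = -6$
$E{\left(p \right)} = - 3 p \left(-6 + p\right)$ ($E{\left(p \right)} = \left(p - 6\right) \left(p + p \left(-4\right)\right) = \left(-6 + p\right) \left(p - 4 p\right) = \left(-6 + p\right) \left(- 3 p\right) = - 3 p \left(-6 + p\right)$)
$E{\left(-39 \right)} \left(-9\right) = 3 \left(-39\right) \left(6 - -39\right) \left(-9\right) = 3 \left(-39\right) \left(6 + 39\right) \left(-9\right) = 3 \left(-39\right) 45 \left(-9\right) = \left(-5265\right) \left(-9\right) = 47385$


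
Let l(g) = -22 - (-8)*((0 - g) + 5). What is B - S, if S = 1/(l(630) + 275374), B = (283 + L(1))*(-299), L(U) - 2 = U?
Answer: -23118880929/270352 ≈ -85514.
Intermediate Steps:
L(U) = 2 + U
B = -85514 (B = (283 + (2 + 1))*(-299) = (283 + 3)*(-299) = 286*(-299) = -85514)
l(g) = 18 - 8*g (l(g) = -22 - (-8)*(-g + 5) = -22 - (-8)*(5 - g) = -22 - (-40 + 8*g) = -22 + (40 - 8*g) = 18 - 8*g)
S = 1/270352 (S = 1/((18 - 8*630) + 275374) = 1/((18 - 5040) + 275374) = 1/(-5022 + 275374) = 1/270352 ≈ 3.6989e-6)
B - S = -85514 - 1*1/270352 = -85514 - 1/270352 = -23118880929/270352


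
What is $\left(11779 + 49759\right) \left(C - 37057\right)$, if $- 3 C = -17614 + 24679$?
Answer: $-2425335656$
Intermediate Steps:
$C = -2355$ ($C = - \frac{-17614 + 24679}{3} = \left(- \frac{1}{3}\right) 7065 = -2355$)
$\left(11779 + 49759\right) \left(C - 37057\right) = \left(11779 + 49759\right) \left(-2355 - 37057\right) = 61538 \left(-39412\right) = -2425335656$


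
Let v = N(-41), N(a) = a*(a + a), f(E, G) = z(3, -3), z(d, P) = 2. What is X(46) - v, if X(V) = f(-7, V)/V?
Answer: -77325/23 ≈ -3362.0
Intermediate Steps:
f(E, G) = 2
N(a) = 2*a² (N(a) = a*(2*a) = 2*a²)
X(V) = 2/V
v = 3362 (v = 2*(-41)² = 2*1681 = 3362)
X(46) - v = 2/46 - 1*3362 = 2*(1/46) - 3362 = 1/23 - 3362 = -77325/23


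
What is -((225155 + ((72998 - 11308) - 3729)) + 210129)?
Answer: -493245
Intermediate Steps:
-((225155 + ((72998 - 11308) - 3729)) + 210129) = -((225155 + (61690 - 3729)) + 210129) = -((225155 + 57961) + 210129) = -(283116 + 210129) = -1*493245 = -493245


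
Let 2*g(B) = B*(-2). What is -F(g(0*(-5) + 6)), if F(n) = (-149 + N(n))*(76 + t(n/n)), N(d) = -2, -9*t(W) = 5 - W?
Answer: 102680/9 ≈ 11409.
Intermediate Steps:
g(B) = -B (g(B) = (B*(-2))/2 = (-2*B)/2 = -B)
t(W) = -5/9 + W/9 (t(W) = -(5 - W)/9 = -5/9 + W/9)
F(n) = -102680/9 (F(n) = (-149 - 2)*(76 + (-5/9 + (n/n)/9)) = -151*(76 + (-5/9 + (⅑)*1)) = -151*(76 + (-5/9 + ⅑)) = -151*(76 - 4/9) = -151*680/9 = -102680/9)
-F(g(0*(-5) + 6)) = -1*(-102680/9) = 102680/9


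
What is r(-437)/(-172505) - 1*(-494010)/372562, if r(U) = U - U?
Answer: 247005/186281 ≈ 1.3260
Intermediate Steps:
r(U) = 0
r(-437)/(-172505) - 1*(-494010)/372562 = 0/(-172505) - 1*(-494010)/372562 = 0*(-1/172505) + 494010*(1/372562) = 0 + 247005/186281 = 247005/186281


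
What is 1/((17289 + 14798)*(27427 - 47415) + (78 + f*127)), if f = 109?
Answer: -1/641341035 ≈ -1.5592e-9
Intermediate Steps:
1/((17289 + 14798)*(27427 - 47415) + (78 + f*127)) = 1/((17289 + 14798)*(27427 - 47415) + (78 + 109*127)) = 1/(32087*(-19988) + (78 + 13843)) = 1/(-641354956 + 13921) = 1/(-641341035) = -1/641341035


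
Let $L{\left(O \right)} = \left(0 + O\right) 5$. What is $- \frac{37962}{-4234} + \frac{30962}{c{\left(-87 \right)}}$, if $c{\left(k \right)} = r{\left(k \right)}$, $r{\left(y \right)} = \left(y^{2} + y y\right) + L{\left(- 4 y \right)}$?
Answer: $\frac{6653584}{616047} \approx 10.8$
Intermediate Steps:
$L{\left(O \right)} = 5 O$ ($L{\left(O \right)} = O 5 = 5 O$)
$r{\left(y \right)} = - 20 y + 2 y^{2}$ ($r{\left(y \right)} = \left(y^{2} + y y\right) + 5 \left(- 4 y\right) = \left(y^{2} + y^{2}\right) - 20 y = 2 y^{2} - 20 y = - 20 y + 2 y^{2}$)
$c{\left(k \right)} = 2 k \left(-10 + k\right)$
$- \frac{37962}{-4234} + \frac{30962}{c{\left(-87 \right)}} = - \frac{37962}{-4234} + \frac{30962}{2 \left(-87\right) \left(-10 - 87\right)} = \left(-37962\right) \left(- \frac{1}{4234}\right) + \frac{30962}{2 \left(-87\right) \left(-97\right)} = \frac{18981}{2117} + \frac{30962}{16878} = \frac{18981}{2117} + 30962 \cdot \frac{1}{16878} = \frac{18981}{2117} + \frac{15481}{8439} = \frac{6653584}{616047}$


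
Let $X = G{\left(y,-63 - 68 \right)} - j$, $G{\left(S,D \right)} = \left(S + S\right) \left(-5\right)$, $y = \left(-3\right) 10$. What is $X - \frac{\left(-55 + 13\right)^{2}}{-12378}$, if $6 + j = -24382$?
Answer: $\frac{50931638}{2063} \approx 24688.0$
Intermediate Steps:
$j = -24388$ ($j = -6 - 24382 = -24388$)
$y = -30$
$G{\left(S,D \right)} = - 10 S$ ($G{\left(S,D \right)} = 2 S \left(-5\right) = - 10 S$)
$X = 24688$ ($X = \left(-10\right) \left(-30\right) - -24388 = 300 + 24388 = 24688$)
$X - \frac{\left(-55 + 13\right)^{2}}{-12378} = 24688 - \frac{\left(-55 + 13\right)^{2}}{-12378} = 24688 - \left(-42\right)^{2} \left(- \frac{1}{12378}\right) = 24688 - 1764 \left(- \frac{1}{12378}\right) = 24688 - - \frac{294}{2063} = 24688 + \frac{294}{2063} = \frac{50931638}{2063}$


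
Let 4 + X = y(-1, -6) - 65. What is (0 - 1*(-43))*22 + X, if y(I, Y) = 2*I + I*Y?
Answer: 881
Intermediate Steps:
X = -65 (X = -4 + (-(2 - 6) - 65) = -4 + (-1*(-4) - 65) = -4 + (4 - 65) = -4 - 61 = -65)
(0 - 1*(-43))*22 + X = (0 - 1*(-43))*22 - 65 = (0 + 43)*22 - 65 = 43*22 - 65 = 946 - 65 = 881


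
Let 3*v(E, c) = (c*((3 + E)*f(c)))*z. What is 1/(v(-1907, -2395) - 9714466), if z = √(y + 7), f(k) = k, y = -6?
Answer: -3/10950534998 ≈ -2.7396e-10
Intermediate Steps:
z = 1 (z = √(-6 + 7) = √1 = 1)
v(E, c) = c²*(3 + E)/3 (v(E, c) = ((c*((3 + E)*c))*1)/3 = ((c*(c*(3 + E)))*1)/3 = ((c²*(3 + E))*1)/3 = (c²*(3 + E))/3 = c²*(3 + E)/3)
1/(v(-1907, -2395) - 9714466) = 1/((⅓)*(-2395)²*(3 - 1907) - 9714466) = 1/((⅓)*5736025*(-1904) - 9714466) = 1/(-10921391600/3 - 9714466) = 1/(-10950534998/3) = -3/10950534998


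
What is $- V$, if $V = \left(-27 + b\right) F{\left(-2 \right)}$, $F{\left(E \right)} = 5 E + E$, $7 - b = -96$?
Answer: $912$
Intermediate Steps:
$b = 103$ ($b = 7 - -96 = 7 + 96 = 103$)
$F{\left(E \right)} = 6 E$
$V = -912$ ($V = \left(-27 + 103\right) 6 \left(-2\right) = 76 \left(-12\right) = -912$)
$- V = \left(-1\right) \left(-912\right) = 912$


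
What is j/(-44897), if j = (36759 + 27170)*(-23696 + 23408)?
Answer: 18411552/44897 ≈ 410.08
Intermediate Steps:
j = -18411552 (j = 63929*(-288) = -18411552)
j/(-44897) = -18411552/(-44897) = -18411552*(-1/44897) = 18411552/44897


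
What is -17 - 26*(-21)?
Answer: 529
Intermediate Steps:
-17 - 26*(-21) = -17 + 546 = 529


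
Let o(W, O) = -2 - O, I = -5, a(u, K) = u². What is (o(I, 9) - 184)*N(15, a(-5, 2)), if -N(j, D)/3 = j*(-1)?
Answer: -8775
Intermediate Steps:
N(j, D) = 3*j (N(j, D) = -3*j*(-1) = -(-3)*j = 3*j)
(o(I, 9) - 184)*N(15, a(-5, 2)) = ((-2 - 1*9) - 184)*(3*15) = ((-2 - 9) - 184)*45 = (-11 - 184)*45 = -195*45 = -8775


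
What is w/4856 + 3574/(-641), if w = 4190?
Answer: -7334777/1556348 ≈ -4.7128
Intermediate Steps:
w/4856 + 3574/(-641) = 4190/4856 + 3574/(-641) = 4190*(1/4856) + 3574*(-1/641) = 2095/2428 - 3574/641 = -7334777/1556348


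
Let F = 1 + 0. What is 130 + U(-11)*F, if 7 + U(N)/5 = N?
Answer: 40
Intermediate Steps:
U(N) = -35 + 5*N
F = 1
130 + U(-11)*F = 130 + (-35 + 5*(-11))*1 = 130 + (-35 - 55)*1 = 130 - 90*1 = 130 - 90 = 40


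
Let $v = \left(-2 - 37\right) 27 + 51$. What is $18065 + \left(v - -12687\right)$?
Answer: $29750$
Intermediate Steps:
$v = -1002$ ($v = \left(-2 - 37\right) 27 + 51 = \left(-39\right) 27 + 51 = -1053 + 51 = -1002$)
$18065 + \left(v - -12687\right) = 18065 - -11685 = 18065 + \left(-1002 + 12687\right) = 18065 + 11685 = 29750$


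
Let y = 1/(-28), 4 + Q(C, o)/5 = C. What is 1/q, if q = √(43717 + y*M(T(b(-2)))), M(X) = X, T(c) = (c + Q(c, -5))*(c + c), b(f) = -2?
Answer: √2141909/305987 ≈ 0.0047830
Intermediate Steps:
Q(C, o) = -20 + 5*C
y = -1/28 ≈ -0.035714
T(c) = 2*c*(-20 + 6*c) (T(c) = (c + (-20 + 5*c))*(c + c) = (-20 + 6*c)*(2*c) = 2*c*(-20 + 6*c))
q = √2141909/7 (q = √(43717 - (-2)*(-10 + 3*(-2))/7) = √(43717 - (-2)*(-10 - 6)/7) = √(43717 - (-2)*(-16)/7) = √(43717 - 1/28*128) = √(43717 - 32/7) = √(305987/7) = √2141909/7 ≈ 209.08)
1/q = 1/(√2141909/7) = √2141909/305987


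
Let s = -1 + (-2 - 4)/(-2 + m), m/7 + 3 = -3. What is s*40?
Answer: -380/11 ≈ -34.545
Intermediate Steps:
m = -42 (m = -21 + 7*(-3) = -21 - 21 = -42)
s = -19/22 (s = -1 + (-2 - 4)/(-2 - 42) = -1 - 6/(-44) = -1 - 6*(-1/44) = -1 + 3/22 = -19/22 ≈ -0.86364)
s*40 = -19/22*40 = -380/11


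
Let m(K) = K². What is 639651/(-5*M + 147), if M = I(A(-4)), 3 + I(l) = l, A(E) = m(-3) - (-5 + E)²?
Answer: 213217/174 ≈ 1225.4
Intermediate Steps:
A(E) = 9 - (-5 + E)² (A(E) = (-3)² - (-5 + E)² = 9 - (-5 + E)²)
I(l) = -3 + l
M = -75 (M = -3 + (9 - (-5 - 4)²) = -3 + (9 - 1*(-9)²) = -3 + (9 - 1*81) = -3 + (9 - 81) = -3 - 72 = -75)
639651/(-5*M + 147) = 639651/(-5*(-75) + 147) = 639651/(375 + 147) = 639651/522 = 639651*(1/522) = 213217/174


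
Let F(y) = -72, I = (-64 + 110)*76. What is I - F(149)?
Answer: 3568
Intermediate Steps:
I = 3496 (I = 46*76 = 3496)
I - F(149) = 3496 - 1*(-72) = 3496 + 72 = 3568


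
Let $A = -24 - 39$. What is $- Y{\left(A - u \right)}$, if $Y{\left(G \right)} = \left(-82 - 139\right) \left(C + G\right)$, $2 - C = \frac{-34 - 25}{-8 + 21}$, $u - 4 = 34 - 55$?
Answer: $-8721$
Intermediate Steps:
$u = -17$ ($u = 4 + \left(34 - 55\right) = 4 - 21 = -17$)
$A = -63$ ($A = -24 - 39 = -63$)
$C = \frac{85}{13}$ ($C = 2 - \frac{-34 - 25}{-8 + 21} = 2 - - \frac{59}{13} = 2 + \frac{59}{13} = \frac{85}{13} \approx 6.5385$)
$Y{\left(G \right)} = -1445 - 221 G$ ($Y{\left(G \right)} = \left(-82 - 139\right) \left(\frac{85}{13} + G\right) = - 221 \left(\frac{85}{13} + G\right) = -1445 - 221 G$)
$- Y{\left(A - u \right)} = - (-1445 - 221 \left(-63 - -17\right)) = - (-1445 - 221 \left(-63 + 17\right)) = - (-1445 - -10166) = - (-1445 + 10166) = \left(-1\right) 8721 = -8721$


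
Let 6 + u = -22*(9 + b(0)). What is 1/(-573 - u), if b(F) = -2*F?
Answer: -1/369 ≈ -0.0027100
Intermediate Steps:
u = -204 (u = -6 - 22*(9 - 2*0) = -6 - 22*(9 + 0) = -6 - 22*9 = -6 - 198 = -204)
1/(-573 - u) = 1/(-573 - 1*(-204)) = 1/(-573 + 204) = 1/(-369) = -1/369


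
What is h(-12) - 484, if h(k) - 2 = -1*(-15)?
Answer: -467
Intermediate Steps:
h(k) = 17 (h(k) = 2 - 1*(-15) = 2 + 15 = 17)
h(-12) - 484 = 17 - 484 = -467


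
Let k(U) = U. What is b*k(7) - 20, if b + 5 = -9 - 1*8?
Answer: -174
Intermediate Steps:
b = -22 (b = -5 + (-9 - 1*8) = -5 + (-9 - 8) = -5 - 17 = -22)
b*k(7) - 20 = -22*7 - 20 = -154 - 20 = -174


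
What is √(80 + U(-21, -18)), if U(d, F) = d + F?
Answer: √41 ≈ 6.4031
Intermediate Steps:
U(d, F) = F + d
√(80 + U(-21, -18)) = √(80 + (-18 - 21)) = √(80 - 39) = √41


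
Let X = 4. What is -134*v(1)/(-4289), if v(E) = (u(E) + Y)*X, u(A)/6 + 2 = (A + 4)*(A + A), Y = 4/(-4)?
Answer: 25192/4289 ≈ 5.8736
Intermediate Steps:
Y = -1 (Y = 4*(-¼) = -1)
u(A) = -12 + 12*A*(4 + A) (u(A) = -12 + 6*((A + 4)*(A + A)) = -12 + 6*((4 + A)*(2*A)) = -12 + 6*(2*A*(4 + A)) = -12 + 12*A*(4 + A))
v(E) = -52 + 48*E² + 192*E (v(E) = ((-12 + 12*E² + 48*E) - 1)*4 = (-13 + 12*E² + 48*E)*4 = -52 + 48*E² + 192*E)
-134*v(1)/(-4289) = -134*(-52 + 48*1² + 192*1)/(-4289) = -134*(-52 + 48*1 + 192)*(-1/4289) = -134*(-52 + 48 + 192)*(-1/4289) = -134*188*(-1/4289) = -25192*(-1/4289) = 25192/4289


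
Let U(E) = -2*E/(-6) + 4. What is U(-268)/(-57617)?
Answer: 256/172851 ≈ 0.0014810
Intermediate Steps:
U(E) = 4 + E/3 (U(E) = -2*E*(-1)/6 + 4 = -(-1)*E/3 + 4 = E/3 + 4 = 4 + E/3)
U(-268)/(-57617) = (4 + (⅓)*(-268))/(-57617) = (4 - 268/3)*(-1/57617) = -256/3*(-1/57617) = 256/172851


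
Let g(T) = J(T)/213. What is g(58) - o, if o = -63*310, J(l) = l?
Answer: 4159948/213 ≈ 19530.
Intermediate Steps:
g(T) = T/213
o = -19530
g(58) - o = (1/213)*58 - 1*(-19530) = 58/213 + 19530 = 4159948/213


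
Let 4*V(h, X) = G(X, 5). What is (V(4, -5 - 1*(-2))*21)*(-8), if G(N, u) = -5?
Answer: 210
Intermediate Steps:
V(h, X) = -5/4 (V(h, X) = (¼)*(-5) = -5/4)
(V(4, -5 - 1*(-2))*21)*(-8) = -5/4*21*(-8) = -105/4*(-8) = 210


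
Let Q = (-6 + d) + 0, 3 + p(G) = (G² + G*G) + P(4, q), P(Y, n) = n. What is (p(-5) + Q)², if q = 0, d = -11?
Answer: 900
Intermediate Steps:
p(G) = -3 + 2*G² (p(G) = -3 + ((G² + G*G) + 0) = -3 + ((G² + G²) + 0) = -3 + (2*G² + 0) = -3 + 2*G²)
Q = -17 (Q = (-6 - 11) + 0 = -17 + 0 = -17)
(p(-5) + Q)² = ((-3 + 2*(-5)²) - 17)² = ((-3 + 2*25) - 17)² = ((-3 + 50) - 17)² = (47 - 17)² = 30² = 900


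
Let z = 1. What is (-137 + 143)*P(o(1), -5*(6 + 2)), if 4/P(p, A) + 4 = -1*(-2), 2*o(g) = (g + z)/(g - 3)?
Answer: -12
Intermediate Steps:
o(g) = (1 + g)/(2*(-3 + g)) (o(g) = ((g + 1)/(g - 3))/2 = ((1 + g)/(-3 + g))/2 = (1 + g)/(2*(-3 + g)))
P(p, A) = -2 (P(p, A) = 4/(-4 - 1*(-2)) = 4/(-4 + 2) = 4/(-2) = 4*(-½) = -2)
(-137 + 143)*P(o(1), -5*(6 + 2)) = (-137 + 143)*(-2) = 6*(-2) = -12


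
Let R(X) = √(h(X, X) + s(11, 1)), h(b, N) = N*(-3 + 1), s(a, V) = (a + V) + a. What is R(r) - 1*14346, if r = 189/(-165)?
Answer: -14346 + √76505/55 ≈ -14341.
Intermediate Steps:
s(a, V) = V + 2*a (s(a, V) = (V + a) + a = V + 2*a)
r = -63/55 (r = 189*(-1/165) = -63/55 ≈ -1.1455)
h(b, N) = -2*N (h(b, N) = N*(-2) = -2*N)
R(X) = √(23 - 2*X) (R(X) = √(-2*X + (1 + 2*11)) = √(-2*X + (1 + 22)) = √(-2*X + 23) = √(23 - 2*X))
R(r) - 1*14346 = √(23 - 2*(-63/55)) - 1*14346 = √(23 + 126/55) - 14346 = √(1391/55) - 14346 = √76505/55 - 14346 = -14346 + √76505/55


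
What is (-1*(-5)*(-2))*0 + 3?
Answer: 3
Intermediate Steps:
(-1*(-5)*(-2))*0 + 3 = (5*(-2))*0 + 3 = -10*0 + 3 = 0 + 3 = 3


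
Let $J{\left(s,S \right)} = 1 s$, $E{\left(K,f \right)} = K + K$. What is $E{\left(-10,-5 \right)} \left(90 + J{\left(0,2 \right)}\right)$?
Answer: $-1800$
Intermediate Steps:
$E{\left(K,f \right)} = 2 K$
$J{\left(s,S \right)} = s$
$E{\left(-10,-5 \right)} \left(90 + J{\left(0,2 \right)}\right) = 2 \left(-10\right) \left(90 + 0\right) = \left(-20\right) 90 = -1800$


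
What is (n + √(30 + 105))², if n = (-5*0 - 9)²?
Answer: 6696 + 486*√15 ≈ 8578.3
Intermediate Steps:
n = 81 (n = (0 - 9)² = (-9)² = 81)
(n + √(30 + 105))² = (81 + √(30 + 105))² = (81 + √135)² = (81 + 3*√15)²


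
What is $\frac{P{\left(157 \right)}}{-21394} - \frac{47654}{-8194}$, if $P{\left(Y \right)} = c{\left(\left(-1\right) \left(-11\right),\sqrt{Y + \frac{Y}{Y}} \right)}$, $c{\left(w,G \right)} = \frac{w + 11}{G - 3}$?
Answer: $\frac{37976600230}{6530015741} - \frac{11 \sqrt{158}}{1593853} \approx 5.8156$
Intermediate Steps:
$c{\left(w,G \right)} = \frac{11 + w}{-3 + G}$
$P{\left(Y \right)} = \frac{22}{-3 + \sqrt{1 + Y}}$ ($P{\left(Y \right)} = \frac{11 - -11}{-3 + \sqrt{Y + \frac{Y}{Y}}} = \frac{11 + 11}{-3 + \sqrt{Y + 1}} = \frac{1}{-3 + \sqrt{1 + Y}} 22 = \frac{22}{-3 + \sqrt{1 + Y}}$)
$\frac{P{\left(157 \right)}}{-21394} - \frac{47654}{-8194} = \frac{22 \frac{1}{-3 + \sqrt{1 + 157}}}{-21394} - \frac{47654}{-8194} = \frac{22}{-3 + \sqrt{158}} \left(- \frac{1}{21394}\right) - - \frac{23827}{4097} = - \frac{11}{10697 \left(-3 + \sqrt{158}\right)} + \frac{23827}{4097} = \frac{23827}{4097} - \frac{11}{10697 \left(-3 + \sqrt{158}\right)}$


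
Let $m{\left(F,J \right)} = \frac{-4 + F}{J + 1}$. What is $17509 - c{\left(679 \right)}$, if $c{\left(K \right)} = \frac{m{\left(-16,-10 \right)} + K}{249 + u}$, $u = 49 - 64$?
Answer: $\frac{36867823}{2106} \approx 17506.0$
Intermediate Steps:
$m{\left(F,J \right)} = \frac{-4 + F}{1 + J}$
$u = -15$
$c{\left(K \right)} = \frac{10}{1053} + \frac{K}{234}$ ($c{\left(K \right)} = \frac{\frac{-4 - 16}{1 - 10} + K}{249 - 15} = \frac{\frac{1}{-9} \left(-20\right) + K}{234} = \left(\left(- \frac{1}{9}\right) \left(-20\right) + K\right) \frac{1}{234} = \left(\frac{20}{9} + K\right) \frac{1}{234} = \frac{10}{1053} + \frac{K}{234}$)
$17509 - c{\left(679 \right)} = 17509 - \left(\frac{10}{1053} + \frac{1}{234} \cdot 679\right) = 17509 - \left(\frac{10}{1053} + \frac{679}{234}\right) = 17509 - \frac{6131}{2106} = \frac{36867823}{2106}$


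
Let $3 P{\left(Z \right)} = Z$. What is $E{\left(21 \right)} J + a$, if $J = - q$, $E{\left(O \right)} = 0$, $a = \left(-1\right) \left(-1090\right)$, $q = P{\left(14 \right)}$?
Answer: $1090$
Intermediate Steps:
$P{\left(Z \right)} = \frac{Z}{3}$
$q = \frac{14}{3}$ ($q = \frac{1}{3} \cdot 14 = \frac{14}{3} \approx 4.6667$)
$a = 1090$
$J = - \frac{14}{3}$ ($J = \left(-1\right) \frac{14}{3} = - \frac{14}{3} \approx -4.6667$)
$E{\left(21 \right)} J + a = 0 \left(- \frac{14}{3}\right) + 1090 = 0 + 1090 = 1090$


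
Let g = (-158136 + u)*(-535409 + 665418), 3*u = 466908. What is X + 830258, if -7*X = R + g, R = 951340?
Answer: 47126138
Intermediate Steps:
u = 155636 (u = (1/3)*466908 = 155636)
g = -325022500 (g = (-158136 + 155636)*(-535409 + 665418) = -2500*130009 = -325022500)
X = 46295880 (X = -(951340 - 325022500)/7 = -1/7*(-324071160) = 46295880)
X + 830258 = 46295880 + 830258 = 47126138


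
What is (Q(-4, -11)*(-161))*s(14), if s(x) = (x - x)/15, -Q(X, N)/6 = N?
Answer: 0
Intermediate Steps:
Q(X, N) = -6*N
s(x) = 0 (s(x) = 0*(1/15) = 0)
(Q(-4, -11)*(-161))*s(14) = (-6*(-11)*(-161))*0 = (66*(-161))*0 = -10626*0 = 0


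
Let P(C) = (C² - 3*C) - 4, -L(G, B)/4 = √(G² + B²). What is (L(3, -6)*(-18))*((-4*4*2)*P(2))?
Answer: 41472*√5 ≈ 92734.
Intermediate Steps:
L(G, B) = -4*√(B² + G²) (L(G, B) = -4*√(G² + B²) = -4*√(B² + G²))
P(C) = -4 + C² - 3*C
(L(3, -6)*(-18))*((-4*4*2)*P(2)) = (-4*√((-6)² + 3²)*(-18))*((-4*4*2)*(-4 + 2² - 3*2)) = (-4*√(36 + 9)*(-18))*((-16*2)*(-4 + 4 - 6)) = (-12*√5*(-18))*(-32*(-6)) = (-12*√5*(-18))*192 = (216*√5)*192 = 41472*√5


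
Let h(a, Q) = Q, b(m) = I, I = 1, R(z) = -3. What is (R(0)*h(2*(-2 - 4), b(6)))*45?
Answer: -135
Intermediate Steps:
b(m) = 1
(R(0)*h(2*(-2 - 4), b(6)))*45 = -3*1*45 = -3*45 = -135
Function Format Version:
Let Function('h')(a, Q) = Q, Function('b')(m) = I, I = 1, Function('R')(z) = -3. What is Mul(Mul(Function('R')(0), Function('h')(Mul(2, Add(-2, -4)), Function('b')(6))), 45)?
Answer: -135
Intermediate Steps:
Function('b')(m) = 1
Mul(Mul(Function('R')(0), Function('h')(Mul(2, Add(-2, -4)), Function('b')(6))), 45) = Mul(Mul(-3, 1), 45) = Mul(-3, 45) = -135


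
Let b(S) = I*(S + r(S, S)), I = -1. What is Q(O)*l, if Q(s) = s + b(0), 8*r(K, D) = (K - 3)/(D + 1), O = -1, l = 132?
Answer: -165/2 ≈ -82.500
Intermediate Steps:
r(K, D) = (-3 + K)/(8*(1 + D)) (r(K, D) = ((K - 3)/(D + 1))/8 = ((-3 + K)/(1 + D))/8 = (-3 + K)/(8*(1 + D)))
b(S) = -S - (-3 + S)/(8*(1 + S)) (b(S) = -(S + (-3 + S)/(8*(1 + S))) = -S - (-3 + S)/(8*(1 + S)))
Q(s) = 3/8 + s (Q(s) = s + (3 - 1*0 - 8*0*(1 + 0))/(8*(1 + 0)) = s + (1/8)*(3 + 0 - 8*0*1)/1 = s + (1/8)*1*(3 + 0 + 0) = s + (1/8)*1*3 = s + 3/8 = 3/8 + s)
Q(O)*l = (3/8 - 1)*132 = -5/8*132 = -165/2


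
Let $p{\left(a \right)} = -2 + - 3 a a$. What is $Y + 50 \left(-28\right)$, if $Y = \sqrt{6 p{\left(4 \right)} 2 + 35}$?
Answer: $-1400 + i \sqrt{565} \approx -1400.0 + 23.77 i$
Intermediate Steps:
$p{\left(a \right)} = -2 - 3 a^{2}$
$Y = i \sqrt{565}$ ($Y = \sqrt{6 \left(-2 - 3 \cdot 4^{2}\right) 2 + 35} = \sqrt{6 \left(-2 - 48\right) 2 + 35} = \sqrt{6 \left(-50\right) 2 + 35} = \sqrt{\left(-300\right) 2 + 35} = \sqrt{-600 + 35} = \sqrt{-565} = i \sqrt{565} \approx 23.77 i$)
$Y + 50 \left(-28\right) = i \sqrt{565} + 50 \left(-28\right) = i \sqrt{565} - 1400 = -1400 + i \sqrt{565}$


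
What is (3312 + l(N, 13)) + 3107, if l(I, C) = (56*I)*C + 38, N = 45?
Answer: 39217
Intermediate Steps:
l(I, C) = 38 + 56*C*I (l(I, C) = 56*C*I + 38 = 38 + 56*C*I)
(3312 + l(N, 13)) + 3107 = (3312 + (38 + 56*13*45)) + 3107 = (3312 + (38 + 32760)) + 3107 = (3312 + 32798) + 3107 = 36110 + 3107 = 39217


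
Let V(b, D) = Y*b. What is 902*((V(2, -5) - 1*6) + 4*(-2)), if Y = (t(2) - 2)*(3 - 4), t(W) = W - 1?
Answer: -10824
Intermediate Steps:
t(W) = -1 + W
Y = 1 (Y = ((-1 + 2) - 2)*(3 - 4) = (1 - 2)*(-1) = -1*(-1) = 1)
V(b, D) = b (V(b, D) = 1*b = b)
902*((V(2, -5) - 1*6) + 4*(-2)) = 902*((2 - 1*6) + 4*(-2)) = 902*((2 - 6) - 8) = 902*(-4 - 8) = 902*(-12) = -10824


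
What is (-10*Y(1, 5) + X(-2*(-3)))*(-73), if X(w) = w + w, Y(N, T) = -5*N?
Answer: -4526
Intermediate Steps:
X(w) = 2*w
(-10*Y(1, 5) + X(-2*(-3)))*(-73) = (-(-50) + 2*(-2*(-3)))*(-73) = (-10*(-5) + 2*6)*(-73) = (50 + 12)*(-73) = 62*(-73) = -4526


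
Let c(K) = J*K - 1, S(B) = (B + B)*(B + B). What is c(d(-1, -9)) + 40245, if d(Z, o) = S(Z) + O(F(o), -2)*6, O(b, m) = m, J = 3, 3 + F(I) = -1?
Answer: 40220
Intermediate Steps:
F(I) = -4 (F(I) = -3 - 1 = -4)
S(B) = 4*B² (S(B) = (2*B)*(2*B) = 4*B²)
d(Z, o) = -12 + 4*Z² (d(Z, o) = 4*Z² - 2*6 = 4*Z² - 12 = -12 + 4*Z²)
c(K) = -1 + 3*K (c(K) = 3*K - 1 = -1 + 3*K)
c(d(-1, -9)) + 40245 = (-1 + 3*(-12 + 4*(-1)²)) + 40245 = (-1 + 3*(-12 + 4*1)) + 40245 = (-1 + 3*(-12 + 4)) + 40245 = (-1 + 3*(-8)) + 40245 = (-1 - 24) + 40245 = -25 + 40245 = 40220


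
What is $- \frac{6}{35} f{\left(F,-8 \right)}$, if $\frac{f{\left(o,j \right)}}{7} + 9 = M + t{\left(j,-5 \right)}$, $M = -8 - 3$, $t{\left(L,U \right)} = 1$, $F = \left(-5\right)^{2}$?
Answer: $\frac{114}{5} \approx 22.8$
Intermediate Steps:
$F = 25$
$M = -11$ ($M = -8 - 3 = -11$)
$f{\left(o,j \right)} = -133$ ($f{\left(o,j \right)} = -63 + 7 \left(-11 + 1\right) = -63 + 7 \left(-10\right) = -63 - 70 = -133$)
$- \frac{6}{35} f{\left(F,-8 \right)} = - \frac{6}{35} \left(-133\right) = \left(-6\right) \frac{1}{35} \left(-133\right) = \left(- \frac{6}{35}\right) \left(-133\right) = \frac{114}{5}$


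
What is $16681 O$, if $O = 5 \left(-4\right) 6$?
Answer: $-2001720$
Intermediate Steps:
$O = -120$ ($O = \left(-20\right) 6 = -120$)
$16681 O = 16681 \left(-120\right) = -2001720$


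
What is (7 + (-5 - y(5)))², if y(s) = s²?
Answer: 529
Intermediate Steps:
(7 + (-5 - y(5)))² = (7 + (-5 - 1*5²))² = (7 + (-5 - 1*25))² = (7 + (-5 - 25))² = (7 - 30)² = (-23)² = 529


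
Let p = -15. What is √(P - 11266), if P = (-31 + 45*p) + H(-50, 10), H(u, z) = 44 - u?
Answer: I*√11878 ≈ 108.99*I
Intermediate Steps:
P = -612 (P = (-31 + 45*(-15)) + (44 - 1*(-50)) = (-31 - 675) + (44 + 50) = -706 + 94 = -612)
√(P - 11266) = √(-612 - 11266) = √(-11878) = I*√11878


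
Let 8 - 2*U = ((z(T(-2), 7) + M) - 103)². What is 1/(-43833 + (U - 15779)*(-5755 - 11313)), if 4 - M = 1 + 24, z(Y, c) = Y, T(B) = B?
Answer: 1/404689651 ≈ 2.4710e-9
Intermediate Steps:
M = -21 (M = 4 - (1 + 24) = 4 - 1*25 = 4 - 25 = -21)
U = -7934 (U = 4 - ((-2 - 21) - 103)²/2 = 4 - (-23 - 103)²/2 = 4 - ½*(-126)² = 4 - ½*15876 = 4 - 7938 = -7934)
1/(-43833 + (U - 15779)*(-5755 - 11313)) = 1/(-43833 + (-7934 - 15779)*(-5755 - 11313)) = 1/(-43833 - 23713*(-17068)) = 1/(-43833 + 404733484) = 1/404689651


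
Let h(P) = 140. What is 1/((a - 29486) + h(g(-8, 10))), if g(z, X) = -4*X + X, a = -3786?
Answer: -1/33132 ≈ -3.0182e-5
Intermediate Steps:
g(z, X) = -3*X
1/((a - 29486) + h(g(-8, 10))) = 1/((-3786 - 29486) + 140) = 1/(-33272 + 140) = 1/(-33132) = -1/33132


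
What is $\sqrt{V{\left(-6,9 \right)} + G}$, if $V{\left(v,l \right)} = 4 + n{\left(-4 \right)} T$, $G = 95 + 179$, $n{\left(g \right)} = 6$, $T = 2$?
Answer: $\sqrt{290} \approx 17.029$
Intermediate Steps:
$G = 274$
$V{\left(v,l \right)} = 16$ ($V{\left(v,l \right)} = 4 + 6 \cdot 2 = 4 + 12 = 16$)
$\sqrt{V{\left(-6,9 \right)} + G} = \sqrt{16 + 274} = \sqrt{290}$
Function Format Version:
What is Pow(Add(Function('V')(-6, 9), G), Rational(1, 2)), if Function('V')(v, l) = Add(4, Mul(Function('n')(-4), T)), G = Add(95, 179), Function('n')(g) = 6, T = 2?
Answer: Pow(290, Rational(1, 2)) ≈ 17.029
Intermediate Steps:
G = 274
Function('V')(v, l) = 16 (Function('V')(v, l) = Add(4, Mul(6, 2)) = Add(4, 12) = 16)
Pow(Add(Function('V')(-6, 9), G), Rational(1, 2)) = Pow(Add(16, 274), Rational(1, 2)) = Pow(290, Rational(1, 2))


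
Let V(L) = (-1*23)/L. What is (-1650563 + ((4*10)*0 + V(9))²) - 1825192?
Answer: -281535626/81 ≈ -3.4757e+6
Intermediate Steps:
V(L) = -23/L
(-1650563 + ((4*10)*0 + V(9))²) - 1825192 = (-1650563 + ((4*10)*0 - 23/9)²) - 1825192 = (-1650563 + (40*0 - 23*⅑)²) - 1825192 = (-1650563 + (0 - 23/9)²) - 1825192 = (-1650563 + (-23/9)²) - 1825192 = (-1650563 + 529/81) - 1825192 = -133695074/81 - 1825192 = -281535626/81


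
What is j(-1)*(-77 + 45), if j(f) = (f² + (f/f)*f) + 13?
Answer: -416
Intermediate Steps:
j(f) = 13 + f + f² (j(f) = (f² + 1*f) + 13 = (f² + f) + 13 = (f + f²) + 13 = 13 + f + f²)
j(-1)*(-77 + 45) = (13 - 1 + (-1)²)*(-77 + 45) = (13 - 1 + 1)*(-32) = 13*(-32) = -416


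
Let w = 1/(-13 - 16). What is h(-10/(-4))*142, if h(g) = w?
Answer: -142/29 ≈ -4.8966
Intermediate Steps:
w = -1/29 (w = 1/(-29) = -1/29 ≈ -0.034483)
h(g) = -1/29
h(-10/(-4))*142 = -1/29*142 = -142/29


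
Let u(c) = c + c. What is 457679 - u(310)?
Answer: 457059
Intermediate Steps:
u(c) = 2*c
457679 - u(310) = 457679 - 2*310 = 457679 - 1*620 = 457679 - 620 = 457059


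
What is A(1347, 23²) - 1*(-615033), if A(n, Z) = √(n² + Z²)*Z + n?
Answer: 616380 + 2645*√83770 ≈ 1.3819e+6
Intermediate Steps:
A(n, Z) = n + Z*√(Z² + n²) (A(n, Z) = √(Z² + n²)*Z + n = Z*√(Z² + n²) + n = n + Z*√(Z² + n²))
A(1347, 23²) - 1*(-615033) = (1347 + 23²*√((23²)² + 1347²)) - 1*(-615033) = (1347 + 529*√(529² + 1814409)) + 615033 = (1347 + 529*√(279841 + 1814409)) + 615033 = (1347 + 529*√2094250) + 615033 = (1347 + 529*(5*√83770)) + 615033 = (1347 + 2645*√83770) + 615033 = 616380 + 2645*√83770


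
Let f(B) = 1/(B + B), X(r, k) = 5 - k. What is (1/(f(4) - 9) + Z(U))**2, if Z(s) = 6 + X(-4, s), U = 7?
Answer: 76176/5041 ≈ 15.111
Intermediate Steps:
Z(s) = 11 - s (Z(s) = 6 + (5 - s) = 11 - s)
f(B) = 1/(2*B)
(1/(f(4) - 9) + Z(U))**2 = (1/((1/2)/4 - 9) + (11 - 1*7))**2 = (1/((1/2)*(1/4) - 9) + (11 - 7))**2 = (1/(1/8 - 9) + 4)**2 = (1/(-71/8) + 4)**2 = (-8/71 + 4)**2 = (276/71)**2 = 76176/5041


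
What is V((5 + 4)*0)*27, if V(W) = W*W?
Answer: 0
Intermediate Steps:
V(W) = W²
V((5 + 4)*0)*27 = ((5 + 4)*0)²*27 = (9*0)²*27 = 0²*27 = 0*27 = 0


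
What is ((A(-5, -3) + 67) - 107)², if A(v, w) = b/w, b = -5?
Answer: 13225/9 ≈ 1469.4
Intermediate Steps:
A(v, w) = -5/w
((A(-5, -3) + 67) - 107)² = ((-5/(-3) + 67) - 107)² = ((-5*(-⅓) + 67) - 107)² = ((5/3 + 67) - 107)² = (206/3 - 107)² = (-115/3)² = 13225/9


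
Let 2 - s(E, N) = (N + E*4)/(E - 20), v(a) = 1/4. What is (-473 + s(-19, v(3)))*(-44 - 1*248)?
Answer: 1795289/13 ≈ 1.3810e+5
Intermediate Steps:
v(a) = ¼
s(E, N) = 2 - (N + 4*E)/(-20 + E) (s(E, N) = 2 - (N + E*4)/(E - 20) = 2 - (N + 4*E)/(-20 + E))
(-473 + s(-19, v(3)))*(-44 - 1*248) = (-473 + (-40 - 1*¼ - 2*(-19))/(-20 - 19))*(-44 - 1*248) = (-473 + (-40 - ¼ + 38)/(-39))*(-44 - 248) = (-473 - 1/39*(-9/4))*(-292) = (-473 + 3/52)*(-292) = -24593/52*(-292) = 1795289/13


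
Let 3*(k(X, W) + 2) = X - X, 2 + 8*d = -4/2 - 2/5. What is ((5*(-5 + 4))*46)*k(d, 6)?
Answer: 460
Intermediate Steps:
d = -11/20 (d = -¼ + (-4/2 - 2/5)/8 = -¼ + (-4*½ - 2*⅕)/8 = -¼ + (-2 - ⅖)/8 = -¼ + (⅛)*(-12/5) = -¼ - 3/10 = -11/20 ≈ -0.55000)
k(X, W) = -2 (k(X, W) = -2 + (X - X)/3 = -2 + (⅓)*0 = -2 + 0 = -2)
((5*(-5 + 4))*46)*k(d, 6) = ((5*(-5 + 4))*46)*(-2) = ((5*(-1))*46)*(-2) = -5*46*(-2) = -230*(-2) = 460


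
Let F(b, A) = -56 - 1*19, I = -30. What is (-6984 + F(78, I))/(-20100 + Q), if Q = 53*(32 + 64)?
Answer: 2353/5004 ≈ 0.47022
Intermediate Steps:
Q = 5088 (Q = 53*96 = 5088)
F(b, A) = -75 (F(b, A) = -56 - 19 = -75)
(-6984 + F(78, I))/(-20100 + Q) = (-6984 - 75)/(-20100 + 5088) = -7059/(-15012) = -7059*(-1/15012) = 2353/5004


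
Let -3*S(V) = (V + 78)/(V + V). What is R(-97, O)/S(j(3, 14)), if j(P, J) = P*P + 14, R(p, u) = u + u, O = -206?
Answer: 56856/101 ≈ 562.93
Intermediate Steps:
R(p, u) = 2*u
j(P, J) = 14 + P² (j(P, J) = P² + 14 = 14 + P²)
S(V) = -(78 + V)/(6*V) (S(V) = -(V + 78)/(3*(V + V)) = -(78 + V)/(3*(2*V)) = -(78 + V)*1/(2*V)/3 = -(78 + V)/(6*V))
R(-97, O)/S(j(3, 14)) = (2*(-206))/(((-78 - (14 + 3²))/(6*(14 + 3²)))) = -412*6*(14 + 9)/(-78 - (14 + 9)) = -412*138/(-78 - 1*23) = -412*138/(-78 - 23) = -412/((⅙)*(1/23)*(-101)) = -412/(-101/138) = -412*(-138/101) = 56856/101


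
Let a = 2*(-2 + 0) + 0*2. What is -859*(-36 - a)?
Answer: 27488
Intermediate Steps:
a = -4 (a = 2*(-2) + 0 = -4 + 0 = -4)
-859*(-36 - a) = -859*(-36 - 1*(-4)) = -859*(-36 + 4) = -859*(-32) = 27488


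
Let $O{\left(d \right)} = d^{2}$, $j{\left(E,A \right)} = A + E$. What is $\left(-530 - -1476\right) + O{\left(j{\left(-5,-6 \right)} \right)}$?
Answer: $1067$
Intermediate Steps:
$\left(-530 - -1476\right) + O{\left(j{\left(-5,-6 \right)} \right)} = \left(-530 - -1476\right) + \left(-6 - 5\right)^{2} = \left(-530 + 1476\right) + \left(-11\right)^{2} = 946 + 121 = 1067$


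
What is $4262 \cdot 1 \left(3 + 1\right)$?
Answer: $17048$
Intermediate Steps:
$4262 \cdot 1 \left(3 + 1\right) = 4262 \cdot 1 \cdot 4 = 4262 \cdot 4 = 17048$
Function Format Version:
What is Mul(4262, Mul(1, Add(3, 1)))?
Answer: 17048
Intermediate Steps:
Mul(4262, Mul(1, Add(3, 1))) = Mul(4262, Mul(1, 4)) = Mul(4262, 4) = 17048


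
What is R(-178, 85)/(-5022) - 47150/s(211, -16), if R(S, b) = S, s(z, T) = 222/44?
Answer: -868216807/92907 ≈ -9345.0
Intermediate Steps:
s(z, T) = 111/22 (s(z, T) = 222*(1/44) = 111/22)
R(-178, 85)/(-5022) - 47150/s(211, -16) = -178/(-5022) - 47150/111/22 = -178*(-1/5022) - 47150*22/111 = 89/2511 - 1037300/111 = -868216807/92907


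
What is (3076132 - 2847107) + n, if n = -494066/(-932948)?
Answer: 106834454883/466474 ≈ 2.2903e+5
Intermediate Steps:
n = 247033/466474 (n = -494066*(-1/932948) = 247033/466474 ≈ 0.52958)
(3076132 - 2847107) + n = (3076132 - 2847107) + 247033/466474 = 229025 + 247033/466474 = 106834454883/466474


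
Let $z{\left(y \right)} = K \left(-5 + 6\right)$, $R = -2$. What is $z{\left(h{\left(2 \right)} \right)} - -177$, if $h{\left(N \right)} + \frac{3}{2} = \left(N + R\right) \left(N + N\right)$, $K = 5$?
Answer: $182$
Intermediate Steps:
$h{\left(N \right)} = - \frac{3}{2} + 2 N \left(-2 + N\right)$ ($h{\left(N \right)} = - \frac{3}{2} + \left(N - 2\right) \left(N + N\right) = - \frac{3}{2} + \left(-2 + N\right) 2 N = - \frac{3}{2} + 2 N \left(-2 + N\right)$)
$z{\left(y \right)} = 5$ ($z{\left(y \right)} = 5 \left(-5 + 6\right) = 5 \cdot 1 = 5$)
$z{\left(h{\left(2 \right)} \right)} - -177 = 5 - -177 = 5 + 177 = 182$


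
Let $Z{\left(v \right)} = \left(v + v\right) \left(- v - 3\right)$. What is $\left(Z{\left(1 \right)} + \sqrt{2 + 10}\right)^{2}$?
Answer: $76 - 32 \sqrt{3} \approx 20.574$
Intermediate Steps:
$Z{\left(v \right)} = 2 v \left(-3 - v\right)$
$\left(Z{\left(1 \right)} + \sqrt{2 + 10}\right)^{2} = \left(\left(-2\right) 1 \left(3 + 1\right) + \sqrt{2 + 10}\right)^{2} = \left(\left(-2\right) 1 \cdot 4 + \sqrt{12}\right)^{2} = \left(-8 + 2 \sqrt{3}\right)^{2}$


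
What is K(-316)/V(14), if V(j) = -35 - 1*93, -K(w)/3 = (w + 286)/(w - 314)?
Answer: 1/896 ≈ 0.0011161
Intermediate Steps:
K(w) = -3*(286 + w)/(-314 + w) (K(w) = -3*(w + 286)/(w - 314) = -3*(286 + w)/(-314 + w))
V(j) = -128 (V(j) = -35 - 93 = -128)
K(-316)/V(14) = (3*(-286 - 1*(-316))/(-314 - 316))/(-128) = (3*(-286 + 316)/(-630))*(-1/128) = (3*(-1/630)*30)*(-1/128) = -⅐*(-1/128) = 1/896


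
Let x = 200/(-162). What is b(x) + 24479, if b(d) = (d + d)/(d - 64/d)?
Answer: 627126251/25619 ≈ 24479.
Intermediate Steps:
x = -100/81 (x = 200*(-1/162) = -100/81 ≈ -1.2346)
b(d) = 2*d/(d - 64/d) (b(d) = (2*d)/(d - 64/d) = 2*d/(d - 64/d))
b(x) + 24479 = 2*(-100/81)²/(-64 + (-100/81)²) + 24479 = 2*(10000/6561)/(-64 + 10000/6561) + 24479 = 2*(10000/6561)/(-409904/6561) + 24479 = 2*(10000/6561)*(-6561/409904) + 24479 = -1250/25619 + 24479 = 627126251/25619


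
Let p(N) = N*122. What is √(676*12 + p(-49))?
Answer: √2134 ≈ 46.195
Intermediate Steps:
p(N) = 122*N
√(676*12 + p(-49)) = √(676*12 + 122*(-49)) = √(8112 - 5978) = √2134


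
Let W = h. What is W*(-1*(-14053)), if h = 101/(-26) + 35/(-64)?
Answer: -3985647/64 ≈ -62276.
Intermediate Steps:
h = -3687/832 (h = 101*(-1/26) + 35*(-1/64) = -101/26 - 35/64 = -3687/832 ≈ -4.4315)
W = -3687/832 ≈ -4.4315
W*(-1*(-14053)) = -(-3687)*(-14053)/832 = -3687/832*14053 = -3985647/64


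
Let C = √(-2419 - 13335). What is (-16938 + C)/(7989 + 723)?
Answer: -941/484 + I*√15754/8712 ≈ -1.9442 + 0.014407*I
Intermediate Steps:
C = I*√15754 (C = √(-15754) = I*√15754 ≈ 125.51*I)
(-16938 + C)/(7989 + 723) = (-16938 + I*√15754)/(7989 + 723) = (-16938 + I*√15754)/8712 = (-16938 + I*√15754)*(1/8712) = -941/484 + I*√15754/8712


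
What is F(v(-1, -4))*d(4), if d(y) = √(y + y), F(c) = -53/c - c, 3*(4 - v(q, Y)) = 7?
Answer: -1004*√2/15 ≈ -94.658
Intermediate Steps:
v(q, Y) = 5/3 (v(q, Y) = 4 - ⅓*7 = 4 - 7/3 = 5/3)
F(c) = -c - 53/c
d(y) = √2*√y (d(y) = √(2*y) = √2*√y)
F(v(-1, -4))*d(4) = (-1*5/3 - 53/5/3)*(√2*√4) = (-5/3 - 53*⅗)*(√2*2) = (-5/3 - 159/5)*(2*√2) = -1004*√2/15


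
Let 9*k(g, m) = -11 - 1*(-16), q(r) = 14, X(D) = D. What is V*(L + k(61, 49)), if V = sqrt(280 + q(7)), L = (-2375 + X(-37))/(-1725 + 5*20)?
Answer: 208831*sqrt(6)/14625 ≈ 34.976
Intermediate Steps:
k(g, m) = 5/9 (k(g, m) = (-11 - 1*(-16))/9 = (-11 + 16)/9 = (1/9)*5 = 5/9)
L = 2412/1625 (L = (-2375 - 37)/(-1725 + 5*20) = -2412/(-1725 + 100) = -2412/(-1625) = -2412*(-1/1625) = 2412/1625 ≈ 1.4843)
V = 7*sqrt(6) (V = sqrt(280 + 14) = sqrt(294) = 7*sqrt(6) ≈ 17.146)
V*(L + k(61, 49)) = (7*sqrt(6))*(2412/1625 + 5/9) = (7*sqrt(6))*(29833/14625) = 208831*sqrt(6)/14625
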